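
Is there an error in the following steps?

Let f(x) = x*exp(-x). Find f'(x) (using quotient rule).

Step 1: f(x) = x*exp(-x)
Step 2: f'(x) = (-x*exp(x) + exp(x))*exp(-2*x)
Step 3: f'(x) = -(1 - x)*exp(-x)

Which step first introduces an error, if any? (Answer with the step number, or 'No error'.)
Step 3

Step 3 is incorrect due to a sign flip.
The step shows: -(1 - x)*exp(-x)
The correct value should be: (1 - x)*exp(-x)

Explanation: The sign of the whole expression was flipped: the term (1 - x)*exp(-x) was incorrectly written as -(1 - x)*exp(-x)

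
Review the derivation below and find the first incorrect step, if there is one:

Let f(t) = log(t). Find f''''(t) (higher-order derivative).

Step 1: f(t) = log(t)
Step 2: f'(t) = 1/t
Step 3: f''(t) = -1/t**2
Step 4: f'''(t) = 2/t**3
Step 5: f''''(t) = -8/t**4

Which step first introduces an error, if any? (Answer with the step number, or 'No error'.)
Step 5

Step 5 is incorrect due to a wrong coefficient.
The step shows: -8/t**4
The correct value should be: -6/t**4

Explanation: The coefficient -6 was incorrectly written as -8: the term -6/t**4 was incorrectly written as -8/t**4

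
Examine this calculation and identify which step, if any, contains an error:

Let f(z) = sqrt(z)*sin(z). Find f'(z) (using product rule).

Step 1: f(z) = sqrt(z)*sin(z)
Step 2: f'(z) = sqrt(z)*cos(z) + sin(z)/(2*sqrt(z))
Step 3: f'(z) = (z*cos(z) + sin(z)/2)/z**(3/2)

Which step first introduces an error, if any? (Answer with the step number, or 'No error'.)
Step 3

Step 3 is incorrect due to a wrong exponent.
The step shows: (z*cos(z) + sin(z)/2)/z**(3/2)
The correct value should be: (z*cos(z) + sin(z)/2)/sqrt(z)

Explanation: The exponent -1/2 on z was incorrectly written as -3/2: the term (z*cos(z) + sin(z)/2)/sqrt(z) was incorrectly written as (z*cos(z) + sin(z)/2)/z**(3/2)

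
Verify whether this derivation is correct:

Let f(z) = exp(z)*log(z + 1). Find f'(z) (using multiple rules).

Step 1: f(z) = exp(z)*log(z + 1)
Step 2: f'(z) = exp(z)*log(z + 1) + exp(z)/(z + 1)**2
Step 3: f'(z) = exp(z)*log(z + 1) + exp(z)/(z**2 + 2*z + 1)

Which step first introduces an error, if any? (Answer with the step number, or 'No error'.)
Step 2

Step 2 is incorrect due to a wrong exponent.
The step shows: exp(z)*log(z + 1) + exp(z)/(z + 1)**2
The correct value should be: exp(z)*log(z + 1) + exp(z)/(z + 1)

Explanation: The exponent -1 on z + 1 was incorrectly written as -2: the term exp(z)/(z + 1) was incorrectly written as exp(z)/(z + 1)**2
The later steps are derived from this incorrect expression, so the error originates in Step 2.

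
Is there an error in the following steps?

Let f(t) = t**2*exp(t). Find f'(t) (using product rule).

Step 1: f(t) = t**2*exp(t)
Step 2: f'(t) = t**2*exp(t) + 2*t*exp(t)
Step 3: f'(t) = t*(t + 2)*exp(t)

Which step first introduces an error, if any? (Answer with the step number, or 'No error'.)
No error

All steps in this derivation are correct.
The final answer f'(t) = t*(t + 2)*exp(t) is valid.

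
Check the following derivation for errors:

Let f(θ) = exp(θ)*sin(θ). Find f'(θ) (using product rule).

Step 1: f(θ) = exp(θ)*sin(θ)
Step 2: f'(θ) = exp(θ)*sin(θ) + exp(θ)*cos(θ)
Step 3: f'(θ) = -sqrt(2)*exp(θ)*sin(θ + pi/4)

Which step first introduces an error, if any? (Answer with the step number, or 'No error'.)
Step 3

Step 3 is incorrect due to a sign flip.
The step shows: -sqrt(2)*exp(θ)*sin(θ + pi/4)
The correct value should be: sqrt(2)*exp(θ)*sin(θ + pi/4)

Explanation: The sign of the whole expression was flipped: the term sqrt(2)*exp(θ)*sin(θ + pi/4) was incorrectly written as -sqrt(2)*exp(θ)*sin(θ + pi/4)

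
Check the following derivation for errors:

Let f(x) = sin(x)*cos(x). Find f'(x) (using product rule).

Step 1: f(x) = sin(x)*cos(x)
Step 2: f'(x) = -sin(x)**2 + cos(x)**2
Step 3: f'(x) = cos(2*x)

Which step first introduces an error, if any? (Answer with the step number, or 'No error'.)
No error

All steps in this derivation are correct.
The final answer f'(x) = cos(2*x) is valid.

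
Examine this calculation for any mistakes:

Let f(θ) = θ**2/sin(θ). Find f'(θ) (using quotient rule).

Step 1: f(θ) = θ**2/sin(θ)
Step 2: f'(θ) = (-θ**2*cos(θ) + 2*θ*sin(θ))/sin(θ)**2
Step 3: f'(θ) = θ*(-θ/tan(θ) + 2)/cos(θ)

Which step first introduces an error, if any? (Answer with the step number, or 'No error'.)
Step 3

Step 3 is incorrect due to a wrong trig function.
The step shows: θ*(-θ/tan(θ) + 2)/cos(θ)
The correct value should be: θ*(-θ/tan(θ) + 2)/sin(θ)

Explanation: sin(θ) was incorrectly written as cos(θ): the term θ*(-θ/tan(θ) + 2)/sin(θ) was incorrectly written as θ*(-θ/tan(θ) + 2)/cos(θ)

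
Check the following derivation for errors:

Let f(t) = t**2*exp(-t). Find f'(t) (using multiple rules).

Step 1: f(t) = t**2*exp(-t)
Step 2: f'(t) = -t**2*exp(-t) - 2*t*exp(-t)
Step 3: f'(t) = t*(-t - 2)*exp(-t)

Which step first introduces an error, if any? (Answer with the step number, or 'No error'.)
Step 2

Step 2 is incorrect due to a sign flip.
The step shows: -t**2*exp(-t) - 2*t*exp(-t)
The correct value should be: -t**2*exp(-t) + 2*t*exp(-t)

Explanation: The sign of one term was flipped: the term 2*t*exp(-t) was incorrectly written as -2*t*exp(-t)
The later steps are derived from this incorrect expression, so the error originates in Step 2.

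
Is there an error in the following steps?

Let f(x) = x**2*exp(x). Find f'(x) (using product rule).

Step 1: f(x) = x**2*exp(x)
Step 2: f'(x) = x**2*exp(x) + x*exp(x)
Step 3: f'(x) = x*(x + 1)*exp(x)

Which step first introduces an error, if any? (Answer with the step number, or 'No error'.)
Step 2

Step 2 is incorrect due to a wrong coefficient.
The step shows: x**2*exp(x) + x*exp(x)
The correct value should be: x**2*exp(x) + 2*x*exp(x)

Explanation: The coefficient 2 was incorrectly written as 1: the term 2*x*exp(x) was incorrectly written as x*exp(x)
The later steps are derived from this incorrect expression, so the error originates in Step 2.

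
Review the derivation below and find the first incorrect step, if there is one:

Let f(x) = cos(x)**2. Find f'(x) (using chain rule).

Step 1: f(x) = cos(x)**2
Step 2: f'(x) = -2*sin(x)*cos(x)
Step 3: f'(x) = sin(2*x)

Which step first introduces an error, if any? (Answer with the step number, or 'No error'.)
Step 3

Step 3 is incorrect due to a sign flip.
The step shows: sin(2*x)
The correct value should be: -sin(2*x)

Explanation: The sign of the whole expression was flipped: the term -sin(2*x) was incorrectly written as sin(2*x)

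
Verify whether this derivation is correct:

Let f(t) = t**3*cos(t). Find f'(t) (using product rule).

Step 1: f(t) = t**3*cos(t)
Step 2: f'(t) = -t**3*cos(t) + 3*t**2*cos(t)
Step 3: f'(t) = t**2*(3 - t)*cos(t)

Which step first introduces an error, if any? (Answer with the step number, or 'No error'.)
Step 2

Step 2 is incorrect due to a wrong trig function.
The step shows: -t**3*cos(t) + 3*t**2*cos(t)
The correct value should be: -t**3*sin(t) + 3*t**2*cos(t)

Explanation: sin(t) was incorrectly written as cos(t): the term -t**3*sin(t) was incorrectly written as -t**3*cos(t)
The later steps are derived from this incorrect expression, so the error originates in Step 2.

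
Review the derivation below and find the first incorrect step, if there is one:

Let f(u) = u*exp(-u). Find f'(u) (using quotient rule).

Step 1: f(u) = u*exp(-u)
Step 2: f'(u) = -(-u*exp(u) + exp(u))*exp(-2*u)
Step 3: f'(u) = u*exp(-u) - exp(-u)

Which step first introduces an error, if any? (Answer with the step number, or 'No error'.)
Step 2

Step 2 is incorrect due to a sign flip.
The step shows: -(-u*exp(u) + exp(u))*exp(-2*u)
The correct value should be: (-u*exp(u) + exp(u))*exp(-2*u)

Explanation: The sign of the whole expression was flipped: the term (-u*exp(u) + exp(u))*exp(-2*u) was incorrectly written as -(-u*exp(u) + exp(u))*exp(-2*u)
The later steps are derived from this incorrect expression, so the error originates in Step 2.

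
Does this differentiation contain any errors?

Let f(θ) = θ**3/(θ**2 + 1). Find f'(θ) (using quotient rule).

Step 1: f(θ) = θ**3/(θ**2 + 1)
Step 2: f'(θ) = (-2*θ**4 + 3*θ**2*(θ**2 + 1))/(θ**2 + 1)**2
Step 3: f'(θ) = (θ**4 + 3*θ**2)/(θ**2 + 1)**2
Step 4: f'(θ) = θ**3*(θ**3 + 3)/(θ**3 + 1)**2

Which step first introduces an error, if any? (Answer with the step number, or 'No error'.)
Step 4

Step 4 is incorrect due to a wrong exponent.
The step shows: θ**3*(θ**3 + 3)/(θ**3 + 1)**2
The correct value should be: θ**2*(θ**2 + 3)/(θ**2 + 1)**2

Explanation: The exponent 2 on θ was incorrectly written as 3: the term θ**2*(θ**2 + 3)/(θ**2 + 1)**2 was incorrectly written as θ**3*(θ**3 + 3)/(θ**3 + 1)**2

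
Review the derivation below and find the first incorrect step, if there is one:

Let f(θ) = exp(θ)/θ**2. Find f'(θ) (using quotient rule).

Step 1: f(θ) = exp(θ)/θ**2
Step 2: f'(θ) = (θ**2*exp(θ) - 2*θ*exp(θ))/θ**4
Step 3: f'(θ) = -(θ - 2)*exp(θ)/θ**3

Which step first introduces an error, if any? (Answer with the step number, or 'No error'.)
Step 3

Step 3 is incorrect due to a sign flip.
The step shows: -(θ - 2)*exp(θ)/θ**3
The correct value should be: (θ - 2)*exp(θ)/θ**3

Explanation: The sign of the whole expression was flipped: the term (θ - 2)*exp(θ)/θ**3 was incorrectly written as -(θ - 2)*exp(θ)/θ**3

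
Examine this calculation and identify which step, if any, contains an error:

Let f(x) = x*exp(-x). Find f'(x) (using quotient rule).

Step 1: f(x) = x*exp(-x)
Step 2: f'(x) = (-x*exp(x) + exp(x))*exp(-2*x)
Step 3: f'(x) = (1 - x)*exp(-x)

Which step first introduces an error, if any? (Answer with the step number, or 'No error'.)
No error

All steps in this derivation are correct.
The final answer f'(x) = (1 - x)*exp(-x) is valid.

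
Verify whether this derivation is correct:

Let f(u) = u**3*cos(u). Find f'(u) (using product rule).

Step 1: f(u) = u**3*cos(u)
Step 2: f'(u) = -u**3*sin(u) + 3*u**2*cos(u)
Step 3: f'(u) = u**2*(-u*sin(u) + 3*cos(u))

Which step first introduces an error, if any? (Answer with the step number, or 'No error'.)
No error

All steps in this derivation are correct.
The final answer f'(u) = u**2*(-u*sin(u) + 3*cos(u)) is valid.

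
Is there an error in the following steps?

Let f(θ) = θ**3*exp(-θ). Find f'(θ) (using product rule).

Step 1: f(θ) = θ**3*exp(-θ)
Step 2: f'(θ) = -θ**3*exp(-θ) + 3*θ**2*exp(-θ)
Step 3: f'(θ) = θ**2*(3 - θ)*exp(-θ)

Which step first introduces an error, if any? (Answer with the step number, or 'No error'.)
No error

All steps in this derivation are correct.
The final answer f'(θ) = θ**2*(3 - θ)*exp(-θ) is valid.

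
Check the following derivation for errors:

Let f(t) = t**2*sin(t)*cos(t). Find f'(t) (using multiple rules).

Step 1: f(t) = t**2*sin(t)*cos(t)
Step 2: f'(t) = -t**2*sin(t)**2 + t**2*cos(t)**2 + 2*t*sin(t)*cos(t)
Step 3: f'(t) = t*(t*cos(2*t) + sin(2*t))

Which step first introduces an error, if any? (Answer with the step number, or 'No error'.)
No error

All steps in this derivation are correct.
The final answer f'(t) = t*(t*cos(2*t) + sin(2*t)) is valid.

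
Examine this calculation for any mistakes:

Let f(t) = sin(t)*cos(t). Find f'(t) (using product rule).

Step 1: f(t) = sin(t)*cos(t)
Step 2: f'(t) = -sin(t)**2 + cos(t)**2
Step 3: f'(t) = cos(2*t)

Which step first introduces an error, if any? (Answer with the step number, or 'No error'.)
No error

All steps in this derivation are correct.
The final answer f'(t) = cos(2*t) is valid.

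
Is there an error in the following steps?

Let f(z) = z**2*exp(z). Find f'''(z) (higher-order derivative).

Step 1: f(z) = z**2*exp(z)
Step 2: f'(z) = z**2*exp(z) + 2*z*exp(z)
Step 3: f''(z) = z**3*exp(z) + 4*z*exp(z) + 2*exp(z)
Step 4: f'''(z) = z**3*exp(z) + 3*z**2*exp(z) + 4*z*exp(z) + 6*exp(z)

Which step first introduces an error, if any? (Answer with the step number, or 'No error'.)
Step 3

Step 3 is incorrect due to a wrong exponent.
The step shows: z**3*exp(z) + 4*z*exp(z) + 2*exp(z)
The correct value should be: z**2*exp(z) + 4*z*exp(z) + 2*exp(z)

Explanation: The exponent 2 on z was incorrectly written as 3: the term z**2*exp(z) was incorrectly written as z**3*exp(z)
The later steps are derived from this incorrect expression, so the error originates in Step 3.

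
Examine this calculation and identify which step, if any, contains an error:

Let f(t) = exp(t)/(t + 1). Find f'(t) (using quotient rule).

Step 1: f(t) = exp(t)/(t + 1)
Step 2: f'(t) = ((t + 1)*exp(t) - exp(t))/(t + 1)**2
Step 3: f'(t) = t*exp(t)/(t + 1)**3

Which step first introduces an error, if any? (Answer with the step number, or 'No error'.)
Step 3

Step 3 is incorrect due to a wrong exponent.
The step shows: t*exp(t)/(t + 1)**3
The correct value should be: t*exp(t)/(t + 1)**2

Explanation: The exponent -2 on t + 1 was incorrectly written as -3: the term t*exp(t)/(t + 1)**2 was incorrectly written as t*exp(t)/(t + 1)**3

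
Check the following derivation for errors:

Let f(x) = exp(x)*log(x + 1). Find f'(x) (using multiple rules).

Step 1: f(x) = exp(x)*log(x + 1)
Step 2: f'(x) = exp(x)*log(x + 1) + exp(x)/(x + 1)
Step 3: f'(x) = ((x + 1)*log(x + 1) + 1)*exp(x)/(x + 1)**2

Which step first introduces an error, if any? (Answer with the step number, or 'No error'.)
Step 3

Step 3 is incorrect due to a wrong exponent.
The step shows: ((x + 1)*log(x + 1) + 1)*exp(x)/(x + 1)**2
The correct value should be: ((x + 1)*log(x + 1) + 1)*exp(x)/(x + 1)

Explanation: The exponent -1 on x + 1 was incorrectly written as -2: the term ((x + 1)*log(x + 1) + 1)*exp(x)/(x + 1) was incorrectly written as ((x + 1)*log(x + 1) + 1)*exp(x)/(x + 1)**2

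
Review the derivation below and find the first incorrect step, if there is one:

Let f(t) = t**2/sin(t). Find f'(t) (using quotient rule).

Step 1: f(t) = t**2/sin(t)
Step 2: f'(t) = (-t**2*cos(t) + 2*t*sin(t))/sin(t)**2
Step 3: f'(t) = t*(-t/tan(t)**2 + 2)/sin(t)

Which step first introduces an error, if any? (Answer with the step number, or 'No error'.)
Step 3

Step 3 is incorrect due to a wrong exponent.
The step shows: t*(-t/tan(t)**2 + 2)/sin(t)
The correct value should be: t*(-t/tan(t) + 2)/sin(t)

Explanation: The exponent -1 on tan(t) was incorrectly written as -2: the term t*(-t/tan(t) + 2)/sin(t) was incorrectly written as t*(-t/tan(t)**2 + 2)/sin(t)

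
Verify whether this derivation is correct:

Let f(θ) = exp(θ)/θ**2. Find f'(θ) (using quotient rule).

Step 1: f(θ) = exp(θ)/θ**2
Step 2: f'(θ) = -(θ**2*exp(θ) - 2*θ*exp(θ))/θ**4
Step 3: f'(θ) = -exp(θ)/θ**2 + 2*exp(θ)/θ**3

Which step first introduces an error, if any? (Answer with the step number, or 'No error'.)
Step 2

Step 2 is incorrect due to a sign flip.
The step shows: -(θ**2*exp(θ) - 2*θ*exp(θ))/θ**4
The correct value should be: (θ**2*exp(θ) - 2*θ*exp(θ))/θ**4

Explanation: The sign of the whole expression was flipped: the term (θ**2*exp(θ) - 2*θ*exp(θ))/θ**4 was incorrectly written as -(θ**2*exp(θ) - 2*θ*exp(θ))/θ**4
The later steps are derived from this incorrect expression, so the error originates in Step 2.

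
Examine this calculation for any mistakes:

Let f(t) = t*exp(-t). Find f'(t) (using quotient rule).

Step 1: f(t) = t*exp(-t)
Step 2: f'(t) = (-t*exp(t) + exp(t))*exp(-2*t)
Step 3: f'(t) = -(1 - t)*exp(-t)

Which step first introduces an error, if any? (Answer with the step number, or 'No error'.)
Step 3

Step 3 is incorrect due to a sign flip.
The step shows: -(1 - t)*exp(-t)
The correct value should be: (1 - t)*exp(-t)

Explanation: The sign of the whole expression was flipped: the term (1 - t)*exp(-t) was incorrectly written as -(1 - t)*exp(-t)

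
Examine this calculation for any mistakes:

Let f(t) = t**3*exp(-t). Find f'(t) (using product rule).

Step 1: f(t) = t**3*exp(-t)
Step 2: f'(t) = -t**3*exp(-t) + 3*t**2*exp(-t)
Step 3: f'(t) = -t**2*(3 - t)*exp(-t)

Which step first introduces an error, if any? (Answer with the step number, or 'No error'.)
Step 3

Step 3 is incorrect due to a sign flip.
The step shows: -t**2*(3 - t)*exp(-t)
The correct value should be: t**2*(3 - t)*exp(-t)

Explanation: The sign of the whole expression was flipped: the term t**2*(3 - t)*exp(-t) was incorrectly written as -t**2*(3 - t)*exp(-t)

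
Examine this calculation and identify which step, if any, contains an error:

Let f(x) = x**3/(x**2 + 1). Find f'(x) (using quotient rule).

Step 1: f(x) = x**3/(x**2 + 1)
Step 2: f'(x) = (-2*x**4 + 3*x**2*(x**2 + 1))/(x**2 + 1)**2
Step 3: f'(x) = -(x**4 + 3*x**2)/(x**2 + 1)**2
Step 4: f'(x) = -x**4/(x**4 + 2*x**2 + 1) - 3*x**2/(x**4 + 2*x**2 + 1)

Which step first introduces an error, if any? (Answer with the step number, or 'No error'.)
Step 3

Step 3 is incorrect due to a sign flip.
The step shows: -(x**4 + 3*x**2)/(x**2 + 1)**2
The correct value should be: (x**4 + 3*x**2)/(x**2 + 1)**2

Explanation: The sign of the whole expression was flipped: the term (x**4 + 3*x**2)/(x**2 + 1)**2 was incorrectly written as -(x**4 + 3*x**2)/(x**2 + 1)**2
The later steps are derived from this incorrect expression, so the error originates in Step 3.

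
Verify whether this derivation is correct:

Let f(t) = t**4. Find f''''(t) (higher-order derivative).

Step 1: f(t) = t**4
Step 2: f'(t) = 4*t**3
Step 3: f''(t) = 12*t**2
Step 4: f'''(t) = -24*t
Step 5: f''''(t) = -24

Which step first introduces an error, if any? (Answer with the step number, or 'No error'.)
Step 4

Step 4 is incorrect due to a sign flip.
The step shows: -24*t
The correct value should be: 24*t

Explanation: The sign of the whole expression was flipped: the term 24*t was incorrectly written as -24*t
The later steps are derived from this incorrect expression, so the error originates in Step 4.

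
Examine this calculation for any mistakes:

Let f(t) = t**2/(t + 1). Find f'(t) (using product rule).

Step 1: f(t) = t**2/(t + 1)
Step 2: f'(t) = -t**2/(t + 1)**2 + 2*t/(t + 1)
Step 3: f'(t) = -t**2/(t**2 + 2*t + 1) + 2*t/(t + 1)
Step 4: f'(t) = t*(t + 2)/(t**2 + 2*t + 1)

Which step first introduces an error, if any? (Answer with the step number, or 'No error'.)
No error

All steps in this derivation are correct.
The final answer f'(t) = t*(t + 2)/(t**2 + 2*t + 1) is valid.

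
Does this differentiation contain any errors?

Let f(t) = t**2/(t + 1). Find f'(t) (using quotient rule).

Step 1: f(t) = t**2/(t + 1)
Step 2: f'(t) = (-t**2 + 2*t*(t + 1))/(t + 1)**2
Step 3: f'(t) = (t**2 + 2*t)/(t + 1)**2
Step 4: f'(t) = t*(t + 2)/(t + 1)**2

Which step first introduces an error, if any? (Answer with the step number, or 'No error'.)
No error

All steps in this derivation are correct.
The final answer f'(t) = t*(t + 2)/(t + 1)**2 is valid.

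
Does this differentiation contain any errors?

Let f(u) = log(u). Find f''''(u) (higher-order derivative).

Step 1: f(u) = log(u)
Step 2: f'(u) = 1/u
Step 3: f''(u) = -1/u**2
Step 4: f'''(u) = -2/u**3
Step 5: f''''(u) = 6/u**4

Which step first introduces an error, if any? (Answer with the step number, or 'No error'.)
Step 4

Step 4 is incorrect due to a sign flip.
The step shows: -2/u**3
The correct value should be: 2/u**3

Explanation: The sign of the whole expression was flipped: the term 2/u**3 was incorrectly written as -2/u**3
The later steps are derived from this incorrect expression, so the error originates in Step 4.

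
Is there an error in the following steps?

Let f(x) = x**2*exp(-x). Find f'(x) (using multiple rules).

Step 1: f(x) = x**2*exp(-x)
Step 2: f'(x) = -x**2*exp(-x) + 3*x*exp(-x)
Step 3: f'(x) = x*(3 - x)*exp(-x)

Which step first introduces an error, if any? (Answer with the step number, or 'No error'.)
Step 2

Step 2 is incorrect due to a wrong coefficient.
The step shows: -x**2*exp(-x) + 3*x*exp(-x)
The correct value should be: -x**2*exp(-x) + 2*x*exp(-x)

Explanation: The coefficient 2 was incorrectly written as 3: the term 2*x*exp(-x) was incorrectly written as 3*x*exp(-x)
The later steps are derived from this incorrect expression, so the error originates in Step 2.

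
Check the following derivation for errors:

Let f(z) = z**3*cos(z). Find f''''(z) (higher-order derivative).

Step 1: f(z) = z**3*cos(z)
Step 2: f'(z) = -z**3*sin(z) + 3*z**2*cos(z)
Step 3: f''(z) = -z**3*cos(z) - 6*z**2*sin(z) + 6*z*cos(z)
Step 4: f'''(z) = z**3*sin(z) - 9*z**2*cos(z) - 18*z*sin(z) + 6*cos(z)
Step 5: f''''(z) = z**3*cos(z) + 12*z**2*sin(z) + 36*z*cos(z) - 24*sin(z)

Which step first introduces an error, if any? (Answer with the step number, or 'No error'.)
Step 5

Step 5 is incorrect due to a sign flip.
The step shows: z**3*cos(z) + 12*z**2*sin(z) + 36*z*cos(z) - 24*sin(z)
The correct value should be: z**3*cos(z) + 12*z**2*sin(z) - 36*z*cos(z) - 24*sin(z)

Explanation: The sign of one term was flipped: the term -36*z*cos(z) was incorrectly written as 36*z*cos(z)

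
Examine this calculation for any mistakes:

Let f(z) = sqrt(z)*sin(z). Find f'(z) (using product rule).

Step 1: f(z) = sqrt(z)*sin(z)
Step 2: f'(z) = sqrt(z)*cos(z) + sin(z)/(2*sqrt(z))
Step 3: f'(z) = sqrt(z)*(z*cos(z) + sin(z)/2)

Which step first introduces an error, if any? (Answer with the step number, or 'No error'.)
Step 3

Step 3 is incorrect due to a wrong exponent.
The step shows: sqrt(z)*(z*cos(z) + sin(z)/2)
The correct value should be: (z*cos(z) + sin(z)/2)/sqrt(z)

Explanation: The exponent -1/2 on z was incorrectly written as 1/2: the term (z*cos(z) + sin(z)/2)/sqrt(z) was incorrectly written as sqrt(z)*(z*cos(z) + sin(z)/2)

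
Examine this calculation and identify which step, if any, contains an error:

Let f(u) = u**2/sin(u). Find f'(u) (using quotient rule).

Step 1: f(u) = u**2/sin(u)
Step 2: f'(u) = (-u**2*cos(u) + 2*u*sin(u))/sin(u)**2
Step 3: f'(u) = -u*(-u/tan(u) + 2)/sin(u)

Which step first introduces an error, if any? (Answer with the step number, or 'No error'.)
Step 3

Step 3 is incorrect due to a sign flip.
The step shows: -u*(-u/tan(u) + 2)/sin(u)
The correct value should be: u*(-u/tan(u) + 2)/sin(u)

Explanation: The sign of the whole expression was flipped: the term u*(-u/tan(u) + 2)/sin(u) was incorrectly written as -u*(-u/tan(u) + 2)/sin(u)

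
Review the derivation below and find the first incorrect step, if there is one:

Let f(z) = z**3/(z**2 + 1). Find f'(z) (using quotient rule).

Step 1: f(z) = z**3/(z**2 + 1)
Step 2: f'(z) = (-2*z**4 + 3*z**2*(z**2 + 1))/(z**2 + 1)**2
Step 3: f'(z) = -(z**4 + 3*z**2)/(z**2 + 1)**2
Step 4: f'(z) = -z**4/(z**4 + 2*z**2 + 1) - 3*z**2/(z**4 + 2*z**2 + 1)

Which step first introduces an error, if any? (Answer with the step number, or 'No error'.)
Step 3

Step 3 is incorrect due to a sign flip.
The step shows: -(z**4 + 3*z**2)/(z**2 + 1)**2
The correct value should be: (z**4 + 3*z**2)/(z**2 + 1)**2

Explanation: The sign of the whole expression was flipped: the term (z**4 + 3*z**2)/(z**2 + 1)**2 was incorrectly written as -(z**4 + 3*z**2)/(z**2 + 1)**2
The later steps are derived from this incorrect expression, so the error originates in Step 3.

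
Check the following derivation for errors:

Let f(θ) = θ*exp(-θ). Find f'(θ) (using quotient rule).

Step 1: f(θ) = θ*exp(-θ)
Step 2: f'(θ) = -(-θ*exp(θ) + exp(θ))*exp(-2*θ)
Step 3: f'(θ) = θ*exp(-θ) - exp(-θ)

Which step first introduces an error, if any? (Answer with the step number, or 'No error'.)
Step 2

Step 2 is incorrect due to a sign flip.
The step shows: -(-θ*exp(θ) + exp(θ))*exp(-2*θ)
The correct value should be: (-θ*exp(θ) + exp(θ))*exp(-2*θ)

Explanation: The sign of the whole expression was flipped: the term (-θ*exp(θ) + exp(θ))*exp(-2*θ) was incorrectly written as -(-θ*exp(θ) + exp(θ))*exp(-2*θ)
The later steps are derived from this incorrect expression, so the error originates in Step 2.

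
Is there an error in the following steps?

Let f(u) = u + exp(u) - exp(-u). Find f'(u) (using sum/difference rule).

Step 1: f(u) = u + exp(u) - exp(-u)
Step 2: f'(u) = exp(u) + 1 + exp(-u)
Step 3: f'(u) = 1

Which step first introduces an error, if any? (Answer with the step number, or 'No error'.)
Step 3

Step 3 is incorrect due to a dropped term.
The step shows: 1
The correct value should be: 2*cosh(u) + 1

Explanation: A term was dropped: the term 2*cosh(u) was incorrectly omitted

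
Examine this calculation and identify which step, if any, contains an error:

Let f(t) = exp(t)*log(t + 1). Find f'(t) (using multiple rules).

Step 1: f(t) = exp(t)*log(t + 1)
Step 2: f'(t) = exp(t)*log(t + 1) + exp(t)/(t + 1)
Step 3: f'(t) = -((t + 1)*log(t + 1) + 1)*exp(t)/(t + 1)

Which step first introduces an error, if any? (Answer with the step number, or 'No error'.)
Step 3

Step 3 is incorrect due to a sign flip.
The step shows: -((t + 1)*log(t + 1) + 1)*exp(t)/(t + 1)
The correct value should be: ((t + 1)*log(t + 1) + 1)*exp(t)/(t + 1)

Explanation: The sign of the whole expression was flipped: the term ((t + 1)*log(t + 1) + 1)*exp(t)/(t + 1) was incorrectly written as -((t + 1)*log(t + 1) + 1)*exp(t)/(t + 1)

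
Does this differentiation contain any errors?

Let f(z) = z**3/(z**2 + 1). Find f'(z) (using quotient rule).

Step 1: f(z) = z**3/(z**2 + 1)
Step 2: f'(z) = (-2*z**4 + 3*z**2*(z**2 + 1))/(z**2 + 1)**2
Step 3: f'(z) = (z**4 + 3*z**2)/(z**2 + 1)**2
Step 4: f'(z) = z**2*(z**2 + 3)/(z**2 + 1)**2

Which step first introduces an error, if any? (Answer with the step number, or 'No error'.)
No error

All steps in this derivation are correct.
The final answer f'(z) = z**2*(z**2 + 3)/(z**2 + 1)**2 is valid.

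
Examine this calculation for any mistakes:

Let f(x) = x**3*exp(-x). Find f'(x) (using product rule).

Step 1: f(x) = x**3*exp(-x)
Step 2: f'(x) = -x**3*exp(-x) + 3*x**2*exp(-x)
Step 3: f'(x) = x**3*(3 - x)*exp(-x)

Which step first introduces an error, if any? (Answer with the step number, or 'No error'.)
Step 3

Step 3 is incorrect due to a wrong exponent.
The step shows: x**3*(3 - x)*exp(-x)
The correct value should be: x**2*(3 - x)*exp(-x)

Explanation: The exponent 2 on x was incorrectly written as 3: the term x**2*(3 - x)*exp(-x) was incorrectly written as x**3*(3 - x)*exp(-x)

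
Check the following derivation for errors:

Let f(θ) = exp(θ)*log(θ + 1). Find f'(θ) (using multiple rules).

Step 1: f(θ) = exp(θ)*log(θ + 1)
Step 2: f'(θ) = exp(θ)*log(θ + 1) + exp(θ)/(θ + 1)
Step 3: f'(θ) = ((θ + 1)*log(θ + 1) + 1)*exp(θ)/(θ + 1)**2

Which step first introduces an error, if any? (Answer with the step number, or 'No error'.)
Step 3

Step 3 is incorrect due to a wrong exponent.
The step shows: ((θ + 1)*log(θ + 1) + 1)*exp(θ)/(θ + 1)**2
The correct value should be: ((θ + 1)*log(θ + 1) + 1)*exp(θ)/(θ + 1)

Explanation: The exponent -1 on θ + 1 was incorrectly written as -2: the term ((θ + 1)*log(θ + 1) + 1)*exp(θ)/(θ + 1) was incorrectly written as ((θ + 1)*log(θ + 1) + 1)*exp(θ)/(θ + 1)**2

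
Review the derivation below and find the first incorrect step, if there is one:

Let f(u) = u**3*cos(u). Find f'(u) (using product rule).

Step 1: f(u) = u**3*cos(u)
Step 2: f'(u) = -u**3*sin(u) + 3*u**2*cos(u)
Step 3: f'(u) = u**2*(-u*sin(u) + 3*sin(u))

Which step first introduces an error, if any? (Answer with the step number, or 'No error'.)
Step 3

Step 3 is incorrect due to a wrong trig function.
The step shows: u**2*(-u*sin(u) + 3*sin(u))
The correct value should be: u**2*(-u*sin(u) + 3*cos(u))

Explanation: cos(u) was incorrectly written as sin(u): the term u**2*(-u*sin(u) + 3*cos(u)) was incorrectly written as u**2*(-u*sin(u) + 3*sin(u))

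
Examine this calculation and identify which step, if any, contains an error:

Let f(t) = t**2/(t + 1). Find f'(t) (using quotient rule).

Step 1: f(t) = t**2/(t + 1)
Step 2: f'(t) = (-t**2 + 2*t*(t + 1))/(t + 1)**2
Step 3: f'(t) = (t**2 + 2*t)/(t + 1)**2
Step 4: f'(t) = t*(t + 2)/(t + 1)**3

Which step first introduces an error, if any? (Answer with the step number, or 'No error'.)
Step 4

Step 4 is incorrect due to a wrong exponent.
The step shows: t*(t + 2)/(t + 1)**3
The correct value should be: t*(t + 2)/(t + 1)**2

Explanation: The exponent -2 on t + 1 was incorrectly written as -3: the term t*(t + 2)/(t + 1)**2 was incorrectly written as t*(t + 2)/(t + 1)**3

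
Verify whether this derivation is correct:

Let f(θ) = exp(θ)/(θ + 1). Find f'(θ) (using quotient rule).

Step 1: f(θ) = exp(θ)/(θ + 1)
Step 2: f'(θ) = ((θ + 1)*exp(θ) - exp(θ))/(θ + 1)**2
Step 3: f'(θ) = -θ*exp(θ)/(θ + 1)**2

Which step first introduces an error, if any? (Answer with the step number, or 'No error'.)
Step 3

Step 3 is incorrect due to a sign flip.
The step shows: -θ*exp(θ)/(θ + 1)**2
The correct value should be: θ*exp(θ)/(θ + 1)**2

Explanation: The sign of the whole expression was flipped: the term θ*exp(θ)/(θ + 1)**2 was incorrectly written as -θ*exp(θ)/(θ + 1)**2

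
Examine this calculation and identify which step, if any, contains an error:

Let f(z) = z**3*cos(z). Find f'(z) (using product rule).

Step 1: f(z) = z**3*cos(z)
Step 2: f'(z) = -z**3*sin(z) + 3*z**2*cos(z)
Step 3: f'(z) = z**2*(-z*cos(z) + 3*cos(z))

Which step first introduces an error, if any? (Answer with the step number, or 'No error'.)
Step 3

Step 3 is incorrect due to a wrong trig function.
The step shows: z**2*(-z*cos(z) + 3*cos(z))
The correct value should be: z**2*(-z*sin(z) + 3*cos(z))

Explanation: sin(z) was incorrectly written as cos(z): the term z**2*(-z*sin(z) + 3*cos(z)) was incorrectly written as z**2*(-z*cos(z) + 3*cos(z))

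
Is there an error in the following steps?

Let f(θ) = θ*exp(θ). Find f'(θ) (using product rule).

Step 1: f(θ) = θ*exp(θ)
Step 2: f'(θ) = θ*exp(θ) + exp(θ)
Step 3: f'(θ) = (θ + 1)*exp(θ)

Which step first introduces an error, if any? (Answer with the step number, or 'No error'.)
No error

All steps in this derivation are correct.
The final answer f'(θ) = (θ + 1)*exp(θ) is valid.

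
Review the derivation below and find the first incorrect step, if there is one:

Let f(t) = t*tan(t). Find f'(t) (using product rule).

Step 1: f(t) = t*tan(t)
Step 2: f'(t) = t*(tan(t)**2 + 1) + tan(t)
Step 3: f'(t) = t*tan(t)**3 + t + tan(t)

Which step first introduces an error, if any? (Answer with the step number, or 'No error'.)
Step 3

Step 3 is incorrect due to a wrong exponent.
The step shows: t*tan(t)**3 + t + tan(t)
The correct value should be: t*tan(t)**2 + t + tan(t)

Explanation: The exponent 2 on tan(t) was incorrectly written as 3: the term t*tan(t)**2 was incorrectly written as t*tan(t)**3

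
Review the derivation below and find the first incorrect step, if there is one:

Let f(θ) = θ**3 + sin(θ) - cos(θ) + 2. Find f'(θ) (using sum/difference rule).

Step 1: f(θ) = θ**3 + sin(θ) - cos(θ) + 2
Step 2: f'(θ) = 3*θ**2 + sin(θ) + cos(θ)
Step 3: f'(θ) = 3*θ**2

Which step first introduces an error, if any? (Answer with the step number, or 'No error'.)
Step 3

Step 3 is incorrect due to a dropped term.
The step shows: 3*θ**2
The correct value should be: 3*θ**2 + sqrt(2)*sin(θ + pi/4)

Explanation: A term was dropped: the term sqrt(2)*sin(θ + pi/4) was incorrectly omitted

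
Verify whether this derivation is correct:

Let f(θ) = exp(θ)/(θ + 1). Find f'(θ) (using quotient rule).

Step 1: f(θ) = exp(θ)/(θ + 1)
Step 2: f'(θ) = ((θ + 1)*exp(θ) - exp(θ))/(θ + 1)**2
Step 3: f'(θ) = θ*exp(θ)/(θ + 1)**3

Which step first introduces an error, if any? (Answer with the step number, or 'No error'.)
Step 3

Step 3 is incorrect due to a wrong exponent.
The step shows: θ*exp(θ)/(θ + 1)**3
The correct value should be: θ*exp(θ)/(θ + 1)**2

Explanation: The exponent -2 on θ + 1 was incorrectly written as -3: the term θ*exp(θ)/(θ + 1)**2 was incorrectly written as θ*exp(θ)/(θ + 1)**3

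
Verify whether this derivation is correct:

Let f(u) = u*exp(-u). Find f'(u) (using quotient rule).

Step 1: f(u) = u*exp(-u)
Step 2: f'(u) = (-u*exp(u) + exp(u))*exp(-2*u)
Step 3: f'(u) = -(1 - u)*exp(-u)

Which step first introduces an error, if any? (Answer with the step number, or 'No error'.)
Step 3

Step 3 is incorrect due to a sign flip.
The step shows: -(1 - u)*exp(-u)
The correct value should be: (1 - u)*exp(-u)

Explanation: The sign of the whole expression was flipped: the term (1 - u)*exp(-u) was incorrectly written as -(1 - u)*exp(-u)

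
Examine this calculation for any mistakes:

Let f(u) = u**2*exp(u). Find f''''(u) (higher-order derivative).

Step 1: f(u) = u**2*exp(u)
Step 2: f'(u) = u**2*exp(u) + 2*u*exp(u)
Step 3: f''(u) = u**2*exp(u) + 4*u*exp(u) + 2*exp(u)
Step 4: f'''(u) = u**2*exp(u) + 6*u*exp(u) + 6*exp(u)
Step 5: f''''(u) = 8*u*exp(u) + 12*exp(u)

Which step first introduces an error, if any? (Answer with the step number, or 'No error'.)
Step 5

Step 5 is incorrect due to a dropped term.
The step shows: 8*u*exp(u) + 12*exp(u)
The correct value should be: u**2*exp(u) + 8*u*exp(u) + 12*exp(u)

Explanation: A term was dropped: the term u**2*exp(u) was incorrectly omitted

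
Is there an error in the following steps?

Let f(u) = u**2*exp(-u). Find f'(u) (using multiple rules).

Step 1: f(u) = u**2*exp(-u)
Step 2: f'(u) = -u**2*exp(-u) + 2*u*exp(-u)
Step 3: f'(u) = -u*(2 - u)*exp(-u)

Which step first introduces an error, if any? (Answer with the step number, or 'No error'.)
Step 3

Step 3 is incorrect due to a sign flip.
The step shows: -u*(2 - u)*exp(-u)
The correct value should be: u*(2 - u)*exp(-u)

Explanation: The sign of the whole expression was flipped: the term u*(2 - u)*exp(-u) was incorrectly written as -u*(2 - u)*exp(-u)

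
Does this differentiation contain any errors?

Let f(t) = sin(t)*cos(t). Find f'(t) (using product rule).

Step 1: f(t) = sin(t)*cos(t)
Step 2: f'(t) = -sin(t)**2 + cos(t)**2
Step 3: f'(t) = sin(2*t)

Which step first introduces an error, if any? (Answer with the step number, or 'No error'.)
Step 3

Step 3 is incorrect due to a wrong trig function.
The step shows: sin(2*t)
The correct value should be: cos(2*t)

Explanation: cos(2*t) was incorrectly written as sin(2*t): the term cos(2*t) was incorrectly written as sin(2*t)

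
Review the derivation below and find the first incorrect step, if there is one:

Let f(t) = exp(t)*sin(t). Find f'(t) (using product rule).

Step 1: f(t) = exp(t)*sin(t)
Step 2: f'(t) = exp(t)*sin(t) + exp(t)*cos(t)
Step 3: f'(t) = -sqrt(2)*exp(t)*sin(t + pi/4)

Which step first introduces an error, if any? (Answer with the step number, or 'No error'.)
Step 3

Step 3 is incorrect due to a sign flip.
The step shows: -sqrt(2)*exp(t)*sin(t + pi/4)
The correct value should be: sqrt(2)*exp(t)*sin(t + pi/4)

Explanation: The sign of the whole expression was flipped: the term sqrt(2)*exp(t)*sin(t + pi/4) was incorrectly written as -sqrt(2)*exp(t)*sin(t + pi/4)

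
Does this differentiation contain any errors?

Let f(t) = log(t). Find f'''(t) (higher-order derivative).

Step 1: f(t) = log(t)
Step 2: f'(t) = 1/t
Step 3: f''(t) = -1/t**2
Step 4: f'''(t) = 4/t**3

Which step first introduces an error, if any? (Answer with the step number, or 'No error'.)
Step 4

Step 4 is incorrect due to a wrong coefficient.
The step shows: 4/t**3
The correct value should be: 2/t**3

Explanation: The coefficient 2 was incorrectly written as 4: the term 2/t**3 was incorrectly written as 4/t**3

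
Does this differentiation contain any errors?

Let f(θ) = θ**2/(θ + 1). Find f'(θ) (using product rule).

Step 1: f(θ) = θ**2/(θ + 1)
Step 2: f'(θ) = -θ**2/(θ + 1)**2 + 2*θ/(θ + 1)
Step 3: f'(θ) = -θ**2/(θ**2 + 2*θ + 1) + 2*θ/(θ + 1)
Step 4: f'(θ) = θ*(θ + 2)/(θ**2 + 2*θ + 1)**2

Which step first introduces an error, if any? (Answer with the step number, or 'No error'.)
Step 4

Step 4 is incorrect due to a wrong exponent.
The step shows: θ*(θ + 2)/(θ**2 + 2*θ + 1)**2
The correct value should be: θ*(θ + 2)/(θ**2 + 2*θ + 1)

Explanation: The exponent -1 on θ**2 + 2*θ + 1 was incorrectly written as -2: the term θ*(θ + 2)/(θ**2 + 2*θ + 1) was incorrectly written as θ*(θ + 2)/(θ**2 + 2*θ + 1)**2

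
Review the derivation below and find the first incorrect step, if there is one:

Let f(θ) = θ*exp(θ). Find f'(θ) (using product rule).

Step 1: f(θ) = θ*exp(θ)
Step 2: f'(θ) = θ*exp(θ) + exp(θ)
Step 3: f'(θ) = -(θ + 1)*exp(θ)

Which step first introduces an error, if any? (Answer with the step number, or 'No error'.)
Step 3

Step 3 is incorrect due to a sign flip.
The step shows: -(θ + 1)*exp(θ)
The correct value should be: (θ + 1)*exp(θ)

Explanation: The sign of the whole expression was flipped: the term (θ + 1)*exp(θ) was incorrectly written as -(θ + 1)*exp(θ)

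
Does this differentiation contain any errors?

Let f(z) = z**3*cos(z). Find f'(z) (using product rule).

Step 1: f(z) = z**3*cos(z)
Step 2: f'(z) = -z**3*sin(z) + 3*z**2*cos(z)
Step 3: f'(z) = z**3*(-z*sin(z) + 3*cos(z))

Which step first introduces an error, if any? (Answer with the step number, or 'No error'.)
Step 3

Step 3 is incorrect due to a wrong exponent.
The step shows: z**3*(-z*sin(z) + 3*cos(z))
The correct value should be: z**2*(-z*sin(z) + 3*cos(z))

Explanation: The exponent 2 on z was incorrectly written as 3: the term z**2*(-z*sin(z) + 3*cos(z)) was incorrectly written as z**3*(-z*sin(z) + 3*cos(z))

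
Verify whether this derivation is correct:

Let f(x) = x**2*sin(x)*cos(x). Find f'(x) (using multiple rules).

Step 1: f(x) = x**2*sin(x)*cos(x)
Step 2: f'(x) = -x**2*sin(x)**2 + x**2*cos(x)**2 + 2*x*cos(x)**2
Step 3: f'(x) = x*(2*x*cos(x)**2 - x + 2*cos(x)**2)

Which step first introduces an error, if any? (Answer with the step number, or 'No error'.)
Step 2

Step 2 is incorrect due to a wrong trig function.
The step shows: -x**2*sin(x)**2 + x**2*cos(x)**2 + 2*x*cos(x)**2
The correct value should be: -x**2*sin(x)**2 + x**2*cos(x)**2 + 2*x*sin(x)*cos(x)

Explanation: sin(x) was incorrectly written as cos(x): the term 2*x*sin(x)*cos(x) was incorrectly written as 2*x*cos(x)**2
The later steps are derived from this incorrect expression, so the error originates in Step 2.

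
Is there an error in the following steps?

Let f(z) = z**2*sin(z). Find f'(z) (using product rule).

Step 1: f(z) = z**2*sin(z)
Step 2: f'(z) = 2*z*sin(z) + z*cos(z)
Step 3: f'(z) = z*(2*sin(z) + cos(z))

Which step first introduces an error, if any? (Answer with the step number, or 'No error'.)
Step 2

Step 2 is incorrect due to a wrong exponent.
The step shows: 2*z*sin(z) + z*cos(z)
The correct value should be: z**2*cos(z) + 2*z*sin(z)

Explanation: The exponent 2 on z was incorrectly written as 1: the term z**2*cos(z) was incorrectly written as z*cos(z)
The later steps are derived from this incorrect expression, so the error originates in Step 2.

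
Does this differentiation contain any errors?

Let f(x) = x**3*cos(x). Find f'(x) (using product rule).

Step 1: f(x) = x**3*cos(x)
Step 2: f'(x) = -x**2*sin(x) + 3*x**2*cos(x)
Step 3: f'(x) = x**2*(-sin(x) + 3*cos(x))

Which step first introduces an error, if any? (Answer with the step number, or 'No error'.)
Step 2

Step 2 is incorrect due to a wrong exponent.
The step shows: -x**2*sin(x) + 3*x**2*cos(x)
The correct value should be: -x**3*sin(x) + 3*x**2*cos(x)

Explanation: The exponent 3 on x was incorrectly written as 2: the term -x**3*sin(x) was incorrectly written as -x**2*sin(x)
The later steps are derived from this incorrect expression, so the error originates in Step 2.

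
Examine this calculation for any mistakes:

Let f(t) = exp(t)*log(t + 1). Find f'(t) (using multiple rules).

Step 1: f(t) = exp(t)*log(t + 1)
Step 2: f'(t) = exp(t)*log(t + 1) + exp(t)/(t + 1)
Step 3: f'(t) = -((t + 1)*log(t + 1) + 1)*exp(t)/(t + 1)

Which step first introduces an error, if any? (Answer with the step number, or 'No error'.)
Step 3

Step 3 is incorrect due to a sign flip.
The step shows: -((t + 1)*log(t + 1) + 1)*exp(t)/(t + 1)
The correct value should be: ((t + 1)*log(t + 1) + 1)*exp(t)/(t + 1)

Explanation: The sign of the whole expression was flipped: the term ((t + 1)*log(t + 1) + 1)*exp(t)/(t + 1) was incorrectly written as -((t + 1)*log(t + 1) + 1)*exp(t)/(t + 1)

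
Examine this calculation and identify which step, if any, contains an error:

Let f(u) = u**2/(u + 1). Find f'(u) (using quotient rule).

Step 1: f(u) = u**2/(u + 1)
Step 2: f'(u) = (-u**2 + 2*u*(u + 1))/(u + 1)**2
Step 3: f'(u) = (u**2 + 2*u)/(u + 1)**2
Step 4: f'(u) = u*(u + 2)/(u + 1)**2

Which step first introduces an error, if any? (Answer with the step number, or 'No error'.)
No error

All steps in this derivation are correct.
The final answer f'(u) = u*(u + 2)/(u + 1)**2 is valid.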